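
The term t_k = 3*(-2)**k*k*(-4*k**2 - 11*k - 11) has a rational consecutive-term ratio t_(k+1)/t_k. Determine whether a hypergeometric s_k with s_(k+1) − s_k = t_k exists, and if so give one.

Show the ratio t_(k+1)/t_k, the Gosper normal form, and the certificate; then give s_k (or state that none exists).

s_k = (-2)**k*(4*k**3 + 3*k**2 - k - 4)

The ratio is 2*(-4*k**3 - 23*k**2 - 45*k - 26)/(k*(4*k**2 + 11*k + 11)).
Normal form (A,B,C) = (-2, 1, k**3 + 11*k**2/4 + 11*k/4).
Set up (-2)·f(k+1) − (1)·f(k) − (k**3 + 11*k**2/4 + 11*k/4) = 0.
deg f ≤ 3 (via 0,0,3).
Solving with deg f ≤ 3: f(k) = -(4*k**3 + 3*k**2 - k - 4)/12.
R(k) = B(k−1)·f(k)/C(k) = -(4*k**3 + 3*k**2 - k - 4)/(3*k*(4*k**2 + 11*k + 11)); s_k = R·t_k = (-2)**k*(4*k**3 + 3*k**2 - k - 4).
s_(k+1) − s_k = 3*(-2)**k*k*(-4*k**2 - 11*k - 11) = t_k.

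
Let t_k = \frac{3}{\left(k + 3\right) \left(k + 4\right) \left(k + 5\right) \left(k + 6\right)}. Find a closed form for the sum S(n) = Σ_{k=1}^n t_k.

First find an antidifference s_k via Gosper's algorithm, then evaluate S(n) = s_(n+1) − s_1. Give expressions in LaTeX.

S(n) = \frac{n \left(n^{2} + 15 n + 74\right)}{120 \left(n^{3} + 15 n^{2} + 74 n + 120\right)}

t_(k+1)/t_k = (k + 3)/(k + 7).
A = k + 3, B = k + 7, C = 1.
Solve (k + 3)·f(k+1) − (k + 6)·f(k) = 1.
Bound: deg f ≤ 3.
Match coefficients ⇒ f(k) = k*(k**2 + 12*k + 47)/180.
Then R = B(k−1)f/C = k*(k + 6)*(k**2 + 12*k + 47)/180, so s_k = R(k)·t_k = k*(k**2 + 12*k + 47)/(60*(k + 3)*(k + 4)*(k + 5)).
Check: Δs_k = 3/(k**4 + 18*k**3 + 119*k**2 + 342*k + 360). ✓
Telescope: S(n) = s_(n+1) − s_(1) = (n**3 + 15*n**2 + 74*n + 60)/(60*(n**3 + 15*n**2 + 74*n + 120)) − (1/120) = n*(n**2 + 15*n + 74)/(120*(n**3 + 15*n**2 + 74*n + 120)).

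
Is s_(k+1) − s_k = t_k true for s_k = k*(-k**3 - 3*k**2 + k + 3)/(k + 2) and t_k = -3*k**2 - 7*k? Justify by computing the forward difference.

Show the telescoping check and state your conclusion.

Invalid: residual k*(2*k**2 + 11*k + 17)/(k**2 + 5*k + 6) ≠ 0.

s_(k+1) = k*(-k**3 - 7*k**2 - 14*k - 8)/(k + 3)
s_(k+1) − s_k = k*(-3*k**3 - 20*k**2 - 42*k - 25)/(k**2 + 5*k + 6)
(s_(k+1) − s_k) − t_k = k*(2*k**2 + 11*k + 17)/(k**2 + 5*k + 6)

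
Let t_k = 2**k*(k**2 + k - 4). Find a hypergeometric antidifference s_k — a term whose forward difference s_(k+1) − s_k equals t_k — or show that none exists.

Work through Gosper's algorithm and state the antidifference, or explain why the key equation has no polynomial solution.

s_k = 2**k*k*(k - 3)

r(k) = 2*(k**2 + 3*k - 2)/(k**2 + k - 4) after simplifying.
Take A(k)=2, B(k)=1, C(k)=k**2 + k - 4.
Key eq: (2)·f(k+1) = (1)·f(k) + (k**2 + k - 4).
Bound: deg f ≤ 2.
Coefficient equations give f(k) = k*(k - 3).
R(k) = B(k−1)·f(k)/C(k) = k*(k - 3)/(k**2 + k - 4); s_k = R·t_k = 2**k*k*(k - 3).
Check: Δs_k = 2**k*(k**2 + k - 4). ✓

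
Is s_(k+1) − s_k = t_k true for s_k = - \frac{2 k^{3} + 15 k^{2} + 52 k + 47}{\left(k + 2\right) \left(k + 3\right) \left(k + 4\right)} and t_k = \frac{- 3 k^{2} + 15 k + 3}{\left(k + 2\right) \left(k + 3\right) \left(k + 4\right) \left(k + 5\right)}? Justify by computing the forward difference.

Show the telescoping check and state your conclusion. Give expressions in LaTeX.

s_(k+1) = (-52*k - 2*(k + 1)**3 - 15*(k + 1)**2 - 99)/((k + 3)*(k + 4)*(k + 5))
s_(k+1) − s_k = 3*(-k**2 + 5*k + 1)/(k**4 + 14*k**3 + 71*k**2 + 154*k + 120)
(s_(k+1) − s_k) − t_k = 0

valid; difference matches t_k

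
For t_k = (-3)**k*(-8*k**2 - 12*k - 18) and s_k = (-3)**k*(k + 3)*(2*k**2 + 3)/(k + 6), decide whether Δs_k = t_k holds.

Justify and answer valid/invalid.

Invalid: residual 3*(-3)**k*(8*k**3 + 62*k**2 + 90*k + 111)/(k**2 + 13*k + 42) ≠ 0.

s_(k+1) = (-3)**(k + 1)*(k + 4)*(2*(k + 1)**2 + 3)/(k + 7)
s_(k+1) − s_k = (-3)**k*(-8*k**4 - 92*k**3 - 324*k**2 - 468*k - 423)/(k**2 + 13*k + 42)
(s_(k+1) − s_k) − t_k = 3*(-3)**k*(8*k**3 + 62*k**2 + 90*k + 111)/(k**2 + 13*k + 42)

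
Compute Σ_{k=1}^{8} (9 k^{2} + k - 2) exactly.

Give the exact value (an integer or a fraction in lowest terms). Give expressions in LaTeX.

Ratio r(k) = (k + 9*(k + 1)**2 - 1)/(9*k**2 + k - 2).
Take A(k)=1, B(k)=1, C(k)=k**2 + k/9 - 2/9.
Key eq: (1)·f(k+1) = (1)·f(k) + (k**2 + k/9 - 2/9).
d = 3 from the (0,0,2) case.
A polynomial solution: f(k) = k*(3*k**2 - 4*k - 1)/9.
Then R = B(k−1)f/C = k*(3*k**2 - 4*k - 1)/(9*k**2 + k - 2), so s_k = R(k)·t_k = k*(3*k**2 - 4*k - 1).
Verify: 9*k**2 + k - 2 matches t_k.
Sum = s_(9) − s_(1); s_(9) = 1854, s_(1) = -2 ⇒ 1856.

Σ = 1856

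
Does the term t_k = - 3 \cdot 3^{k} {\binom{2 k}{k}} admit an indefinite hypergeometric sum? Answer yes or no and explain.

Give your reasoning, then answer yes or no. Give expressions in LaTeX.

No. Not Gosper-summable.

Ratio r(k) = 6*(2*k + 1)/(k + 1).
Factor: A=12*k + 6; B=k + 1; C=1.
Need (12*k + 6)·f(k+1) − (k)·f(k) = 1.
Bound: deg f ≤ -1.
d = -1 < 0 ⇒ no nonzero polynomial f; not summable.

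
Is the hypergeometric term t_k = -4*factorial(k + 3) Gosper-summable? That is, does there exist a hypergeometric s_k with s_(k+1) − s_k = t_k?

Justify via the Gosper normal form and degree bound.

t_(k+1)/t_k = k + 4.
Normal form (A,B,C) = (k + 4, 1, 1).
Need (k + 4)·f(k+1) − (1)·f(k) = 1.
d = -1 from the (1,0,0) case.
d = -1 < 0 ⇒ no nonzero polynomial f; not summable.

No. Not Gosper-summable.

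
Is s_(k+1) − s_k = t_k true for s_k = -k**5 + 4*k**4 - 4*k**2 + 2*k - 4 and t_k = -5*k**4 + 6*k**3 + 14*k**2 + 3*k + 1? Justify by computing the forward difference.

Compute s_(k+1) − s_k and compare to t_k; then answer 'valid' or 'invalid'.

s_(k+1) = -k**5 - k**4 + 6*k**3 + 10*k**2 + 5*k - 3
s_(k+1) − s_k = -5*k**4 + 6*k**3 + 14*k**2 + 3*k + 1
(s_(k+1) − s_k) − t_k = 0

valid (s_(k+1) − s_k reduces to t_k)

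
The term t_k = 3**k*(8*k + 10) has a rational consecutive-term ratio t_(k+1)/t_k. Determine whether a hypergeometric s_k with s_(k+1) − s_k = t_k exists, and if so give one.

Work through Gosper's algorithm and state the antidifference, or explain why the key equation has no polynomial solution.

Compute t_(k+1)/t_k: get 3*(4*k + 9)/(4*k + 5).
Normal form (A,B,C) = (3, 1, k + 5/4).
Solve (3)·f(k+1) − (1)·f(k) = k + 5/4.
From deg A=0, deg B=0, deg C=1: d=1.
Solve for f: f(k) = (4*k - 1)/8 (degree 1 ≤ 1).
Get s_k = R·t_k = 3**k*(4*k - 1) with R(k) = B(k−1)f(k)/C(k) = (4*k - 1)/(2*(4*k + 5)).
s_(k+1) − s_k = 3**k*(8*k + 10) = t_k.

s_k = 3**k*(4*k - 1)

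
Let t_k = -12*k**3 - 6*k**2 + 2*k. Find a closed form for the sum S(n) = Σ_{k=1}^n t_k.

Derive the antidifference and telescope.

Ratio r(k) = (6*k**3 + 21*k**2 + 23*k + 8)/(k*(6*k**2 + 3*k - 1)).
Normal form (A,B,C) = (1, 1, k**3 + k**2/2 - k/6).
Solve (1)·f(k+1) − (1)·f(k) = k**3 + k**2/2 - k/6.
Degrees (0,0,3) ⇒ d ≤ 4.
Match coefficients ⇒ f(k) = k*(k - 1)**2*(3*k + 2)/12.
Certificate R = B(k−1)f/C = (k - 1)**2*(3*k + 2)/(2*(6*k**2 + 3*k - 1)) gives s_k = k*(-3*k**3 + 4*k**2 + k - 2).
s_(k+1) − s_k = 2*k*(-6*k**2 - 3*k + 1) = t_k.
s_(n+1) = n**2*(-3*n**2 - 8*n - 5) and s_(1) = 0, so S(n) = n**2*(-3*n**2 - 8*n - 5).

S(n) = n**2*(-3*n**2 - 8*n - 5)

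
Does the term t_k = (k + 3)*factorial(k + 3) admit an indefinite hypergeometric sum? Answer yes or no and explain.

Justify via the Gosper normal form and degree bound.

The ratio is (k + 4)**2/(k + 3).
So A=k + 4 and B=1, with C=k + 3.
Key eq: (k + 4)·f(k+1) = (1)·f(k) + (k + 3).
Degrees (1,0,1) ⇒ d ≤ 0.
Match coefficients ⇒ f(k) = 1.
R(k) = B(k−1)·f(k)/C(k) = 1/(k + 3); s_k = R·t_k = factorial(k + 3).
Δs = (k + 3)*factorial(k + 3), as required.

Yes. s_k = factorial(k + 3).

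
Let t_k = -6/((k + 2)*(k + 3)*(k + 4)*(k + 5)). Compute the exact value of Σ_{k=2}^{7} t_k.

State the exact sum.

Σ = -1/66

Step 1: r(k) = (k + 2)/(k + 6).
Gosper form: A/B · C(k+1)/C(k) with A=k + 2, B=k + 6, C=1.
Solve (k + 2)·f(k+1) − (k + 5)·f(k) = 1.
Degrees (1,1,0) ⇒ d ≤ 3.
Match coefficients ⇒ f(k) = k*(k**2 + 9*k + 26)/72.
Get s_k = R·t_k = k*(-k**2 - 9*k - 26)/(12*(k + 2)*(k + 3)*(k + 4)) with R(k) = B(k−1)f(k)/C(k) = k*(k + 5)*(k**2 + 9*k + 26)/72.
Check: Δs_k = -6/(k**4 + 14*k**3 + 71*k**2 + 154*k + 120). ✓
Evaluate s at k=8 and k=2: -9/110 and -1/15; difference -1/66.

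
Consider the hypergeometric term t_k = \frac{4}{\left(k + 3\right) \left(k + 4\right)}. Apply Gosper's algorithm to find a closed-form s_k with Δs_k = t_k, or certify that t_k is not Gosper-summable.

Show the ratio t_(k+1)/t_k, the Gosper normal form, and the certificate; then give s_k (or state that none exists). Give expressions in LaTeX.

t_(k+1)/t_k = (k + 3)/(k + 5).
Factor: A=k + 3; B=k + 5; C=1.
Need (k + 3)·f(k+1) − (k + 4)·f(k) = 1.
Bound: deg f ≤ 1.
Solve for f: f(k) = k/3 (degree 1 ≤ 1).
Get s_k = R·t_k = 4*k/(3*(k + 3)) with R(k) = B(k−1)f(k)/C(k) = k*(k + 4)/3.
Δs = 4/(k**2 + 7*k + 12), as required.

s_k = \frac{4 k}{3 \left(k + 3\right)}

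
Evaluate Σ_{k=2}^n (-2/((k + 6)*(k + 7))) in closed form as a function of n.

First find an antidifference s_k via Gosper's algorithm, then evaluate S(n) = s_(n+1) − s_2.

S(n) = (1 - n)/(4*(n + 7))

r(k) = (k + 6)/(k + 8) after simplifying.
Normal form (A,B,C) = (k + 6, k + 8, 1).
Need (k + 6)·f(k+1) − (k + 7)·f(k) = 1.
Bound: deg f ≤ 1.
Coefficient equations give f(k) = k/6.
So s_k = (B(k−1)f/C)·t_k = (k*(k + 7)/6)·t_k = -k/(3*k + 18).
Δs = -2/(k**2 + 13*k + 42), as required.
Σ_(k=2)^n t_k = s_(n+1) − s_(2) = ((-n - 1)/(3*(n + 7))) − (-1/12), i.e. (1 - n)/(4*(n + 7)).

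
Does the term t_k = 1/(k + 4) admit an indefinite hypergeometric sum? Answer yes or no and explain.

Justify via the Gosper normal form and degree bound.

Ratio r(k) = (k + 4)/(k + 5).
A = k + 4, B = k + 5, C = 1.
Set up (k + 4)·f(k+1) − (k + 4)·f(k) − (1) = 0.
Degrees (1,1,0) ⇒ d ≤ 0.
Put f(k) = c0: A·f(k+1) − B(k−1)·f(k) − C = -1; need -1 = 0 — inconsistent ⇒ no f, not summable.

No; the coefficient equations for f are inconsistent.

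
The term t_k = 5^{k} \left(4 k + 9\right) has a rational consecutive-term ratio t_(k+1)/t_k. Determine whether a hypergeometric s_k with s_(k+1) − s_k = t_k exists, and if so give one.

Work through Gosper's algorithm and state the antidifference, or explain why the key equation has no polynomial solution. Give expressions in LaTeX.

r(k) = 5*(4*k + 13)/(4*k + 9) after simplifying.
A = 5, B = 1, C = k + 9/4.
Set up (5)·f(k+1) − (1)·f(k) − (k + 9/4) = 0.
deg f ≤ 1 (via 0,0,1).
A polynomial solution: f(k) = (k + 1)/4.
R(k) = B(k−1)·f(k)/C(k) = (k + 1)/(4*k + 9); s_k = R·t_k = 5**k*(k + 1).
Check: Δs_k = 5**k*(4*k + 9). ✓

s_k = 5^{k} \left(k + 1\right)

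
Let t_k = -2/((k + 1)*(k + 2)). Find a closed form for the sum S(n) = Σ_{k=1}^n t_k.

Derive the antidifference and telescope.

S(n) = -n/(n + 2)

The ratio is (k + 1)/(k + 3).
Factor: A=k + 1; B=k + 3; C=1.
f must satisfy (k + 1)·f(k+1) − (k + 2)·f(k) = 1.
d = 1 from the (1,1,0) case.
Coefficient equations give f(k) = k.
Get s_k = R·t_k = -2*k/(k + 1) with R(k) = B(k−1)f(k)/C(k) = k*(k + 2).
Δs = -2/(k**2 + 3*k + 2), as required.
s_(n+1) = 2*(-n - 1)/(n + 2) and s_(1) = -1, so S(n) = -n/(n + 2).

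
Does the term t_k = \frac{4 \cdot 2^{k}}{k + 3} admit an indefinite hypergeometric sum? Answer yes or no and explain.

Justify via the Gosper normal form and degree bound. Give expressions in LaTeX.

Compute t_(k+1)/t_k: get 2*(k + 3)/(k + 4).
Take A(k)=2*k + 6, B(k)=k + 4, C(k)=1.
Key eq: (2*k + 6)·f(k+1) = (k + 3)·f(k) + (1).
Degrees (1,1,0) ⇒ d ≤ -1.
Negative degree bound (-1): no f exists, t_k not Gosper-summable.

No. Not Gosper-summable.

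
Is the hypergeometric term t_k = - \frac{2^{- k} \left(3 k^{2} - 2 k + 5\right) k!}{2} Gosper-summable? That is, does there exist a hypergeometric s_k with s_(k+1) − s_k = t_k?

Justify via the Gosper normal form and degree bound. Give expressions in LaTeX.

t_(k+1)/t_k = (k + 1)*(-2*k + 3*(k + 1)**2 + 3)/(2*(3*k**2 - 2*k + 5)).
Factor: A=k/2 + 1/2; B=1; C=k**2 - 2*k/3 + 5/3.
Need (k/2 + 1/2)·f(k+1) − (1)·f(k) = k**2 - 2*k/3 + 5/3.
d = 1 from the (1,0,2) case.
Solve for f: f(k) = 2*(3*k - 2)/3 (degree 1 ≤ 1).
Certificate R = B(k−1)f/C = 2*(3*k - 2)/(3*k**2 - 2*k + 5) gives s_k = -(3*k - 2)*factorial(k)/2**k.
Δs = -(3*k**2 - 2*k + 5)*factorial(k)/(2*2**k), as required.

Yes. s_k = - 2^{- k} \left(3 k - 2\right) k!.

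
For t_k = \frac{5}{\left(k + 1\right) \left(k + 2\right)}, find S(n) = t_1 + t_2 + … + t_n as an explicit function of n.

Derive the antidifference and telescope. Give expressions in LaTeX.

S(n) = \frac{5 n}{2 \left(n + 2\right)}

Ratio r(k) = (k + 1)/(k + 3).
A = k + 1, B = k + 3, C = 1.
Solve (k + 1)·f(k+1) − (k + 2)·f(k) = 1.
From deg A=1, deg B=1, deg C=0: d=1.
Solving with deg f ≤ 1: f(k) = k.
Certificate R = B(k−1)f/C = k*(k + 2) gives s_k = 5*k/(k + 1).
s_(k+1) − s_k = 5/(k**2 + 3*k + 2) = t_k.
s_(n+1) = 5*(n + 1)/(n + 2) and s_(1) = 5/2, so S(n) = 5*n/(2*(n + 2)).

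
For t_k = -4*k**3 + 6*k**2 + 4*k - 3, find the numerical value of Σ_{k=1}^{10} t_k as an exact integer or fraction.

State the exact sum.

Σ = -9600

r(k) = (4*k**3 + 6*k**2 - 4*k - 3)/(4*k**3 - 6*k**2 - 4*k + 3) after simplifying.
Gosper form: A/B · C(k+1)/C(k) with A=1, B=1, C=k**3 - 3*k**2/2 - k + 3/4.
Key eq: (1)·f(k+1) = (1)·f(k) + (k**3 - 3*k**2/2 - k + 3/4).
From deg A=0, deg B=0, deg C=3: d=4.
Solve for f: f(k) = k*(k - 2)*(k**2 - 2*k - 2)/4 (degree 4 ≤ 4).
So s_k = (B(k−1)f/C)·t_k = (k*(k - 2)*(k**2 - 2*k - 2)/((2*k - 1)*(2*k**2 - 2*k - 3)))·t_k = k*(-k**3 + 4*k**2 - 2*k - 4).
Verify: -4*k**3 + 6*k**2 + 4*k - 3 matches t_k.
Telescoping: Σ = s_(11) − s_(1) = -9603 − (-3) = -9600.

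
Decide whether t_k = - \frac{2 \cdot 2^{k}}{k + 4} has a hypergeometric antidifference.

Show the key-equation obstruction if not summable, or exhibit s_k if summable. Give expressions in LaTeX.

Compute t_(k+1)/t_k: get 2*(k + 4)/(k + 5).
Take A(k)=2*k + 8, B(k)=k + 5, C(k)=1.
Need (2*k + 8)·f(k+1) − (k + 4)·f(k) = 1.
deg f ≤ -1 (via 1,1,0).
deg f ≤ -1 is impossible — no certificate.

No — negative degree bound, so no certificate f.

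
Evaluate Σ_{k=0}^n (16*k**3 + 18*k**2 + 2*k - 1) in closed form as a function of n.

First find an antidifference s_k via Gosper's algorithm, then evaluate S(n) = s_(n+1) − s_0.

S(n) = 4*n**4 + 14*n**3 + 14*n**2 + 3*n - 1

Compute t_(k+1)/t_k: get (16*k**3 + 66*k**2 + 86*k + 35)/(16*k**3 + 18*k**2 + 2*k - 1).
Take A(k)=1, B(k)=1, C(k)=k**3 + 9*k**2/8 + k/8 - 1/16.
Set up (1)·f(k+1) − (1)·f(k) − (k**3 + 9*k**2/8 + k/8 - 1/16) = 0.
d = 4 from the (0,0,3) case.
A polynomial solution: f(k) = k*(4*k**3 - 2*k**2 - 4*k + 1)/16.
R(k) = B(k−1)·f(k)/C(k) = k*(4*k**3 - 2*k**2 - 4*k + 1)/(16*k**3 + 18*k**2 + 2*k - 1); s_k = R·t_k = k*(4*k**3 - 2*k**2 - 4*k + 1).
Check: Δs_k = 16*k**3 + 18*k**2 + 2*k - 1. ✓
s_(n+1) = 4*n**4 + 14*n**3 + 14*n**2 + 3*n - 1 and s_(0) = 0, so S(n) = 4*n**4 + 14*n**3 + 14*n**2 + 3*n - 1.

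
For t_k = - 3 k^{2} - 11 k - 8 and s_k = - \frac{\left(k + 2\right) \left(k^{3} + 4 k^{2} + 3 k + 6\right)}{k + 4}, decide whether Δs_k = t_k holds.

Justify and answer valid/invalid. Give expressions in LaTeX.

Invalid: residual \frac{2 \left(2 k^{3} + 19 k^{2} + 49 k + 26\right)}{k^{2} + 9 k + 20} ≠ 0.

s_(k+1) = (-k**4 - 10*k**3 - 35*k**2 - 56*k - 42)/(k + 5)
s_(k+1) − s_k = (-3*k**4 - 34*k**3 - 129*k**2 - 194*k - 108)/(k**2 + 9*k + 20)
(s_(k+1) − s_k) − t_k = 2*(2*k**3 + 19*k**2 + 49*k + 26)/(k**2 + 9*k + 20)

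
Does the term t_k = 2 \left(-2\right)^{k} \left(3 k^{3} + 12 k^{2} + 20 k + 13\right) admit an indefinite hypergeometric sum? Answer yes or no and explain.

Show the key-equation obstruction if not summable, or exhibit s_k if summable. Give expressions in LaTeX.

Yes. s_k = \left(-2\right)^{k + 1} \left(k^{3} + 2 k^{2} + 2 k + 1\right).

The ratio is 2*(-3*k**3 - 21*k**2 - 53*k - 48)/(3*k**3 + 12*k**2 + 20*k + 13).
Gosper form: A/B · C(k+1)/C(k) with A=-2, B=1, C=k**3 + 4*k**2 + 20*k/3 + 13/3.
Need (-2)·f(k+1) − (1)·f(k) = k**3 + 4*k**2 + 20*k/3 + 13/3.
Degrees (0,0,3) ⇒ d ≤ 3.
Solving with deg f ≤ 3: f(k) = -(k + 1)*(k**2 + k + 1)/3.
So s_k = (B(k−1)f/C)·t_k = (-(k + 1)*(k**2 + k + 1)/(3*k**3 + 12*k**2 + 20*k + 13))·t_k = (-2)**(k + 1)*(k**3 + 2*k**2 + 2*k + 1).
Verify: 2*(-2)**k*(3*k**3 + 12*k**2 + 20*k + 13) matches t_k.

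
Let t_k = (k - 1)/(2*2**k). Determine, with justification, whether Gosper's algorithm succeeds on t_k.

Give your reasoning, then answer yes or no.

Compute t_(k+1)/t_k: get k/(2*(k - 1)).
Take A(k)=1/2, B(k)=1, C(k)=k - 1.
Solve (1/2)·f(k+1) − (1)·f(k) = k - 1.
Degrees (0,0,1) ⇒ d ≤ 1.
Match coefficients ⇒ f(k) = -2*k.
So s_k = (B(k−1)f/C)·t_k = (-2*k/(k - 1))·t_k = -k/2**k.
Δs = (k - 1)/(2*2**k), as required.

Yes. s_k = -k/2**k.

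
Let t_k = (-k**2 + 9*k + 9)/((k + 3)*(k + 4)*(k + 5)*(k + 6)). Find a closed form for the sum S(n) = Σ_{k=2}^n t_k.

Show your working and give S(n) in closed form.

S(n) = (n**3 + 225*n**2 + 284*n - 510)/(210*(n**3 + 15*n**2 + 74*n + 120))

Step 1: r(k) = (k + 3)*(9*k - (k + 1)**2 + 18)/((k + 7)*(-k**2 + 9*k + 9)).
Factor: A=k + 3; B=k + 7; C=k**2 - 9*k - 9.
Key eq: (k + 3)·f(k+1) = (k + 6)·f(k) + (k**2 - 9*k - 9).
Degrees (1,1,2) ⇒ d ≤ 3.
Solve for f: f(k) = -k*(k**2 + 32*k + 27)/20 (degree 3 ≤ 3).
R(k) = B(k−1)·f(k)/C(k) = -k*(k + 6)*(k**2 + 32*k + 27)/(20*(k**2 - 9*k - 9)); s_k = R·t_k = k*(k**2 + 32*k + 27)/(20*(k + 3)*(k + 4)*(k + 5)).
Check: Δs_k = (-k**2 + 9*k + 9)/(k**4 + 18*k**3 + 119*k**2 + 342*k + 360). ✓
Σ_(k=2)^n t_k = s_(n+1) − s_(2) = ((n**3 + 35*n**2 + 94*n + 60)/(20*(n**3 + 15*n**2 + 74*n + 120))) − (19/420), i.e. (n**3 + 225*n**2 + 284*n - 510)/(210*(n**3 + 15*n**2 + 74*n + 120)).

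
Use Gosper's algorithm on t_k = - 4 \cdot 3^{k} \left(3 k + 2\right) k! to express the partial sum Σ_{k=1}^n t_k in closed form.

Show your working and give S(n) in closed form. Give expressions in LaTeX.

The ratio is 3*(k + 1)*(3*k + 5)/(3*k + 2).
So A=3*k + 3 and B=1, with C=k + 2/3.
Need (3*k + 3)·f(k+1) − (1)·f(k) = k + 2/3.
Bound: deg f ≤ 0.
Solving with deg f ≤ 0: f(k) = 1/3.
R(k) = B(k−1)·f(k)/C(k) = 1/(3*k + 2); s_k = R·t_k = -4*3**k*factorial(k).
s_(k+1) − s_k = -4*3**k*(3*k + 2)*factorial(k) = t_k.
s_(n+1) = -12*3**n*factorial(n + 1) and s_(1) = -12, so S(n) = -12*3**n*factorial(n + 1) + 12.

S(n) = - 12 \cdot 3^{n} \left(n + 1\right)! + 12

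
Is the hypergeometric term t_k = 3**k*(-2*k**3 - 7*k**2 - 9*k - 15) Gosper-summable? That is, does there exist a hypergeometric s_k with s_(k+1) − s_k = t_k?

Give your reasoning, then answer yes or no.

Yes. s_k = 3**k*(-k**3 + k**2 - 3*k - 3).

Ratio r(k) = 3*(2*k**3 + 13*k**2 + 29*k + 33)/(2*k**3 + 7*k**2 + 9*k + 15).
Normal form (A,B,C) = (3, 1, k**3 + 7*k**2/2 + 9*k/2 + 15/2).
Key eq: (3)·f(k+1) = (1)·f(k) + (k**3 + 7*k**2/2 + 9*k/2 + 15/2).
Degrees (0,0,3) ⇒ d ≤ 3.
Solving with deg f ≤ 3: f(k) = (k**3 - k**2 + 3*k + 3)/2.
Then R = B(k−1)f/C = (k**3 - k**2 + 3*k + 3)/(2*k**3 + 7*k**2 + 9*k + 15), so s_k = R(k)·t_k = 3**k*(-k**3 + k**2 - 3*k - 3).
Verify: 3**k*(-2*k**3 - 7*k**2 - 9*k - 15) matches t_k.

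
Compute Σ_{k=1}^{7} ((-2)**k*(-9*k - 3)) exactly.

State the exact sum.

Σ = 5892

Compute t_(k+1)/t_k: get 2*(-3*k - 4)/(3*k + 1).
So A=-2 and B=1, with C=k + 1/3.
Need (-2)·f(k+1) − (1)·f(k) = k + 1/3.
Bound: deg f ≤ 1.
Solve for f: f(k) = -(3*k - 1)/9 (degree 1 ≤ 1).
So s_k = (B(k−1)f/C)·t_k = (-(3*k - 1)/(3*(3*k + 1)))·t_k = (-2)**k*(3*k - 1).
Δs = (-2)**k*(-9*k - 3), as required.
Evaluate s at k=8 and k=1: 5888 and -4; difference 5892.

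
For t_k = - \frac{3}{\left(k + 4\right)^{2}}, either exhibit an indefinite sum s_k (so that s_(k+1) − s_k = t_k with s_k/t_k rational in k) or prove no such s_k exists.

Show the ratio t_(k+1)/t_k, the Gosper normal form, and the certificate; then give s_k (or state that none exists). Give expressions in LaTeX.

Step 1: r(k) = (k + 4)**2/(k + 5)**2.
A = k**2 + 8*k + 16, B = k**2 + 10*k + 25, C = 1.
Key eq: (k**2 + 8*k + 16)·f(k+1) = (k**2 + 8*k + 16)·f(k) + (1).
Bound: deg f ≤ 0.
Put f(k) = c0: A·f(k+1) − B(k−1)·f(k) − C = -1; need -1 = 0 — inconsistent ⇒ no f, not summable.

no hypergeometric antidifference exists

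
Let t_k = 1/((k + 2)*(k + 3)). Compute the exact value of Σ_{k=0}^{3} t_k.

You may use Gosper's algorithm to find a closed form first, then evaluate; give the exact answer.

Σ = 1/3

t_(k+1)/t_k = (k + 2)/(k + 4).
Gosper form: A/B · C(k+1)/C(k) with A=k + 2, B=k + 4, C=1.
f must satisfy (k + 2)·f(k+1) − (k + 3)·f(k) = 1.
Bound: deg f ≤ 1.
A polynomial solution: f(k) = k/2.
Then R = B(k−1)f/C = k*(k + 3)/2, so s_k = R(k)·t_k = k/(2*(k + 2)).
Verify: 1/(k**2 + 5*k + 6) matches t_k.
Telescoping: Σ = s_(4) − s_(0) = 1/3 − (0) = 1/3.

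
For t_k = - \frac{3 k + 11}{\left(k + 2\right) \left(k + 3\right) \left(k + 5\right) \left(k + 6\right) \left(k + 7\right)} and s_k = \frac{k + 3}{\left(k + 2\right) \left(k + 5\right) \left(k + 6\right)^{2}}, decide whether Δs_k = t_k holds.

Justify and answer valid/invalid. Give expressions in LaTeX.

s_(k+1) = (k + 4)/((k + 3)*(k + 6)*(k + 7)**2)
s_(k+1) − s_k = ((k + 2)*(k + 4)*(k + 5)*(k + 6) - (k + 3)**2*(k + 7)**2)/((k + 2)*(k + 3)*(k + 5)*(k + 6)**2*(k + 7)**2)
(s_(k+1) − s_k) − t_k = 3*(4*k**2 + 39*k + 87)/(k**7 + 36*k**6 + 544*k**5 + 4458*k**4 + 21307*k**3 + 59082*k**2 + 87444*k + 52920)

Invalid: residual \frac{3 \left(4 k^{2} + 39 k + 87\right)}{k^{7} + 36 k^{6} + 544 k^{5} + 4458 k^{4} + 21307 k^{3} + 59082 k^{2} + 87444 k + 52920} ≠ 0.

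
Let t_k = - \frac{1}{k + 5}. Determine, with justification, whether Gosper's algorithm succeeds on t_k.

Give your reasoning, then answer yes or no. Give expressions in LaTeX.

No; the coefficient equations for f are inconsistent.

Compute t_(k+1)/t_k: get (k + 5)/(k + 6).
Normal form (A,B,C) = (k + 5, k + 6, 1).
Set up (k + 5)·f(k+1) − (k + 5)·f(k) − (1) = 0.
deg f ≤ 0 (via 1,1,0).
Write f(k) = c0. Then LHS − RHS = -1, requiring -1 = 0: contradictory. No certificate.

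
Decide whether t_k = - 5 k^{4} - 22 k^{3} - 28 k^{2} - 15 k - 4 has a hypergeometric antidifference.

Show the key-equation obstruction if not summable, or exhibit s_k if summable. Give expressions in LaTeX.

Yes. s_k = k \left(- k^{4} - 3 k^{3} + k - 1\right).

r(k) = (5*k**4 + 42*k**3 + 124*k**2 + 157*k + 74)/(5*k**4 + 22*k**3 + 28*k**2 + 15*k + 4) after simplifying.
Gosper form: A/B · C(k+1)/C(k) with A=1, B=1, C=k**4 + 22*k**3/5 + 28*k**2/5 + 3*k + 4/5.
f must satisfy (1)·f(k+1) − (1)·f(k) = k**4 + 22*k**3/5 + 28*k**2/5 + 3*k + 4/5.
Bound: deg f ≤ 5.
Coefficient equations give f(k) = k*(k + 1)*(k**3 + 2*k**2 - 2*k + 1)/5.
So s_k = (B(k−1)f/C)·t_k = (k*(k**3 + 2*k**2 - 2*k + 1)/(5*k**3 + 17*k**2 + 11*k + 4))·t_k = k*(-k**4 - 3*k**3 + k - 1).
s_(k+1) − s_k = -5*k**4 - 22*k**3 - 28*k**2 - 15*k - 4 = t_k.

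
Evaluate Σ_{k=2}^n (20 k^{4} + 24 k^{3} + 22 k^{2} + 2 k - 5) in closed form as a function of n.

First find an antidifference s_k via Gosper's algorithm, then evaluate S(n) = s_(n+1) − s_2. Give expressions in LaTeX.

Compute t_(k+1)/t_k: get (20*k**4 + 104*k**3 + 214*k**2 + 198*k + 63)/(20*k**4 + 24*k**3 + 22*k**2 + 2*k - 5).
Take A(k)=1, B(k)=1, C(k)=k**4 + 6*k**3/5 + 11*k**2/10 + k/10 - 1/4.
Solve (1)·f(k+1) − (1)·f(k) = k**4 + 6*k**3/5 + 11*k**2/10 + k/10 - 1/4.
d = 5 from the (0,0,4) case.
Solve for f: f(k) = k*(4*k**4 - 4*k**3 + 2*k**2 - 4*k - 3)/20 (degree 5 ≤ 5).
Then R = B(k−1)f/C = k*(4*k**4 - 4*k**3 + 2*k**2 - 4*k - 3)/(20*k**4 + 24*k**3 + 22*k**2 + 2*k - 5), so s_k = R(k)·t_k = k*(4*k**4 - 4*k**3 + 2*k**2 - 4*k - 3).
s_(k+1) − s_k = 20*k**4 + 24*k**3 + 22*k**2 + 2*k - 5 = t_k.
Σ_(k=2)^n t_k = s_(n+1) − s_(2) = (4*n**5 + 16*n**4 + 26*n**3 + 18*n**2 - n - 5) − (58), i.e. 4*n**5 + 16*n**4 + 26*n**3 + 18*n**2 - n - 63.

S(n) = 4 n^{5} + 16 n^{4} + 26 n^{3} + 18 n^{2} - n - 63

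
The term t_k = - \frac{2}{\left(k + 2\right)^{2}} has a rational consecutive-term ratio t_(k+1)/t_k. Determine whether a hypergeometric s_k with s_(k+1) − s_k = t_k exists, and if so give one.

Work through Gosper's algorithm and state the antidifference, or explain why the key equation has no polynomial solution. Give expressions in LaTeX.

no hypergeometric antidifference exists

The ratio is (k + 2)**2/(k + 3)**2.
Factor: A=k**2 + 4*k + 4; B=k**2 + 6*k + 9; C=1.
Solve (k**2 + 4*k + 4)·f(k+1) − (k**2 + 4*k + 4)·f(k) = 1.
deg f ≤ 0 (via 2,2,0).
Write f(k) = c0. Then LHS − RHS = -1, requiring -1 = 0: contradictory. No certificate.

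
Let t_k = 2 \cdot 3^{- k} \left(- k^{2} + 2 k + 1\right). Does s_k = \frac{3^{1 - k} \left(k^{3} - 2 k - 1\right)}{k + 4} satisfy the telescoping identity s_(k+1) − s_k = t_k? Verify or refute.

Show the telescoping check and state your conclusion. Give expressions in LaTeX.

Invalid: residual \frac{3 \cdot 3^{- k} \left(2 k^{3} + 7 k^{2} - 21 k - 11\right)}{k^{2} + 9 k + 20} ≠ 0.

s_(k+1) = (-2*k + (k + 1)**3 - 3)/(3**k*(k + 5))
s_(k+1) − s_k = (-2*k**4 - 8*k**3 + 19*k**2 + 35*k + 7)/(3**k*(k**2 + 9*k + 20))
(s_(k+1) − s_k) − t_k = 3*(2*k**3 + 7*k**2 - 21*k - 11)/(3**k*(k**2 + 9*k + 20))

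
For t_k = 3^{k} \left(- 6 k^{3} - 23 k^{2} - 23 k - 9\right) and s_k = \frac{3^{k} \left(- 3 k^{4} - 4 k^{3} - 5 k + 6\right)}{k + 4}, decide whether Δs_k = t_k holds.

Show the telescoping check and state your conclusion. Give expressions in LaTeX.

s_(k+1) = 3**(k + 1)*(-5*k - 3*(k + 1)**4 - 4*(k + 1)**3 + 1)/(k + 5)
s_(k+1) − s_k = 3**k*(-6*k**5 - 65*k**4 - 262*k**3 - 442*k**2 - 347*k - 102)/(k**2 + 9*k + 20)
(s_(k+1) − s_k) − t_k = 3**k*(12*k**4 + 88*k**3 + 234*k**2 + 194*k + 78)/(k**2 + 9*k + 20)

Invalid: residual \frac{3^{k} \left(12 k^{4} + 88 k^{3} + 234 k^{2} + 194 k + 78\right)}{k^{2} + 9 k + 20} ≠ 0.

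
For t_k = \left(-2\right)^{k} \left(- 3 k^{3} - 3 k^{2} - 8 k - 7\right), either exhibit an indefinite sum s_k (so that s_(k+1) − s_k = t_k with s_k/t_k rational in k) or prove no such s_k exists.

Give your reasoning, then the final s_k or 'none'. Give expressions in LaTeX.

s_k = \left(-2\right)^{k} \left(k^{3} - k^{2} + 2 k + 1\right)

t_(k+1)/t_k = 2*(-3*k**3 - 12*k**2 - 23*k - 21)/(3*k**3 + 3*k**2 + 8*k + 7).
Normal form (A,B,C) = (-2, 1, k**3 + k**2 + 8*k/3 + 7/3).
Need (-2)·f(k+1) − (1)·f(k) = k**3 + k**2 + 8*k/3 + 7/3.
Degrees (0,0,3) ⇒ d ≤ 3.
Solve for f: f(k) = -(k**3 - k**2 + 2*k + 1)/3 (degree 3 ≤ 3).
R(k) = B(k−1)·f(k)/C(k) = -(k**3 - k**2 + 2*k + 1)/(3*k**3 + 3*k**2 + 8*k + 7); s_k = R·t_k = (-2)**k*(k**3 - k**2 + 2*k + 1).
Δs = (-2)**k*(-3*k**3 - 3*k**2 - 8*k - 7), as required.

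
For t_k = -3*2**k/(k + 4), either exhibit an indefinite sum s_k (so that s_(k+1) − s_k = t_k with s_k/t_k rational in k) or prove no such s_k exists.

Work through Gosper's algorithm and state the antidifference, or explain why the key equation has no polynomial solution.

The ratio is 2*(k + 4)/(k + 5).
So A=2*k + 8 and B=k + 5, with C=1.
Key eq: (2*k + 8)·f(k+1) = (k + 4)·f(k) + (1).
deg f ≤ -1 (via 1,1,0).
deg f ≤ -1 is impossible — no certificate.

not Gosper-summable; s_k does not exist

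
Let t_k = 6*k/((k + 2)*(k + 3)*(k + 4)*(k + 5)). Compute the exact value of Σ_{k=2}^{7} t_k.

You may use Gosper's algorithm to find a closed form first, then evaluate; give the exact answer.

Step 1: r(k) = (k + 1)*(k + 2)/(k*(k + 6)).
Factor: A=k + 2; B=k + 6; C=k.
Need (k + 2)·f(k+1) − (k + 5)·f(k) = k.
From deg A=1, deg B=1, deg C=1: d=3.
Solving with deg f ≤ 3: f(k) = k*(k - 1)*(k + 10)/72.
R(k) = B(k−1)·f(k)/C(k) = (k - 1)*(k + 5)*(k + 10)/72; s_k = R·t_k = k*(k**2 + 9*k - 10)/(12*(k + 2)*(k + 3)*(k + 4)).
s_(k+1) − s_k = 6*k/(k**4 + 14*k**3 + 71*k**2 + 154*k + 120) = t_k.
Σ_(k=2)^(7) t_k = s_(8) − s_(2) = 7/110 − (1/60) = 31/660.

Σ = 31/660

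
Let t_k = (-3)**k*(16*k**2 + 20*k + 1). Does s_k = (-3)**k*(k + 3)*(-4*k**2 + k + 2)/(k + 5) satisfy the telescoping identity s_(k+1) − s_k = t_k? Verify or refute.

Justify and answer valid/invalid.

s_(k+1) = (-3)**(k + 1)*(k + 4)*(k - 4*(k + 1)**2 + 3)/(k + 6)
s_(k+1) − s_k = (-3)**k*(16*k**4 + 164*k**3 + 493*k**2 + 411*k + 24)/(k**2 + 11*k + 30)
(s_(k+1) − s_k) − t_k = (-3)**k*(-32*k**3 - 208*k**2 - 200*k - 6)/(k**2 + 11*k + 30)

Invalid: residual (-3)**k*(-32*k**3 - 208*k**2 - 200*k - 6)/(k**2 + 11*k + 30) ≠ 0.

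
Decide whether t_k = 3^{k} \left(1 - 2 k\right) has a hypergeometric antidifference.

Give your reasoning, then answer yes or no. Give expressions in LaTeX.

Yes. s_k = 3^{k} \left(2 - k\right).

The ratio is 3*(2*k + 1)/(2*k - 1).
Factor: A=3; B=1; C=k - 1/2.
Solve (3)·f(k+1) − (1)·f(k) = k - 1/2.
From deg A=0, deg B=0, deg C=1: d=1.
Coefficient equations give f(k) = (k - 2)/2.
Then R = B(k−1)f/C = (k - 2)/(2*k - 1), so s_k = R(k)·t_k = 3**k*(2 - k).
Δs = 3**k*(1 - 2*k), as required.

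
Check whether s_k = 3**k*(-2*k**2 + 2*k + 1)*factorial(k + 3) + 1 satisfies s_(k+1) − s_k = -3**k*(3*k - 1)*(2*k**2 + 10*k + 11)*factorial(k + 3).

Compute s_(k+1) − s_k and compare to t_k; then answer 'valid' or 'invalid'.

valid; difference matches t_k

s_(k+1) = 3**(k + 1)*(2*k - 2*(k + 1)**2 + 3)*factorial(k + 4) + 1
s_(k+1) − s_k = -3**k*(3*k - 1)*(2*k**2 + 10*k + 11)*factorial(k + 3)
(s_(k+1) − s_k) − t_k = 0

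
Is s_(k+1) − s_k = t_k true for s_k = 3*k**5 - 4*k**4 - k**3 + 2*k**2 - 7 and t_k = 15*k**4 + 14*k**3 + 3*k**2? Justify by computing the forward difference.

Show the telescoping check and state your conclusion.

Valid: the claim telescopes to t_k.

s_(k+1) = 3*k**5 + 11*k**4 + 13*k**3 + 5*k**2 - 7
s_(k+1) − s_k = k**2*(15*k**2 + 14*k + 3)
(s_(k+1) − s_k) − t_k = 0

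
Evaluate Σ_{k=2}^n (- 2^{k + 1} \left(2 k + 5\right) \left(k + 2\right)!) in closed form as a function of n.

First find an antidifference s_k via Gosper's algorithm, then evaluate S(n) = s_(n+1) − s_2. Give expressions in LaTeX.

Compute t_(k+1)/t_k: get 2*(k + 3)*(2*k + 7)/(2*k + 5).
A = 2*k + 6, B = 1, C = k + 5/2.
f must satisfy (2*k + 6)·f(k+1) − (1)·f(k) = k + 5/2.
deg f ≤ 0 (via 1,0,1).
Solve for f: f(k) = 1/2 (degree 0 ≤ 0).
Get s_k = R·t_k = -2**(k + 1)*factorial(k + 2) with R(k) = B(k−1)f(k)/C(k) = 1/(2*k + 5).
Δs = -2**(k + 1)*(2*k + 5)*factorial(k + 2), as required.
Telescope: S(n) = s_(n+1) − s_(2) = -2**(n + 2)*factorial(n + 3) − (-192) = -4*2**n*factorial(n + 3) + 192.

S(n) = - 4 \cdot 2^{n} \left(n + 3\right)! + 192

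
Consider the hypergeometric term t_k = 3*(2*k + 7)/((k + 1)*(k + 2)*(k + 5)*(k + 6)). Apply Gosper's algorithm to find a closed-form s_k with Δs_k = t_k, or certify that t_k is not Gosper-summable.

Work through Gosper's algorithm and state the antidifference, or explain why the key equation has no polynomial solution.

t_(k+1)/t_k = (k + 1)*(k + 5)*(2*k + 9)/((k + 3)*(k + 7)*(2*k + 7)).
Gosper form: A/B · C(k+1)/C(k) with A=k + 1, B=k + 7, C=k**3 + 21*k**2/2 + 73*k/2 + 42.
Key eq: (k + 1)·f(k+1) = (k + 6)·f(k) + (k**3 + 21*k**2/2 + 73*k/2 + 42).
Degrees (1,1,3) ⇒ d ≤ 5.
Solve for f: f(k) = k*(k + 2)*(k + 3)*(k + 4)*(k + 6)/10 (degree 5 ≤ 5).
Then R = B(k−1)f/C = k*(k + 2)*(k + 6)**2/(5*(2*k + 7)), so s_k = R(k)·t_k = 3*k*(k + 6)/(5*(k**2 + 6*k + 5)).
Verify: 3*(2*k + 7)/(k**4 + 14*k**3 + 65*k**2 + 112*k + 60) matches t_k.

s_k = 3*k*(k + 6)/(5*(k**2 + 6*k + 5))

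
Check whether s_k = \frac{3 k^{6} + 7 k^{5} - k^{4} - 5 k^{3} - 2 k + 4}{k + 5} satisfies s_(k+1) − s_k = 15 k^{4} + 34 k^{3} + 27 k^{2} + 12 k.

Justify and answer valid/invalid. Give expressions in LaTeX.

s_(k+1) = (-2*k + 3*(k + 1)**6 + 7*(k + 1)**5 - (k + 1)**4 - 5*(k + 1)**3 + 2)/(k + 6)
s_(k+1) − s_k = (15*k**6 + 163*k**5 + 527*k**4 + 729*k**3 + 504*k**2 + 174*k + 6)/(k**2 + 11*k + 30)
(s_(k+1) − s_k) − t_k = 6*(-6*k**5 - 54*k**4 - 100*k**3 - 73*k**2 - 31*k + 1)/(k**2 + 11*k + 30)

Invalid: residual \frac{6 \left(- 6 k^{5} - 54 k^{4} - 100 k^{3} - 73 k^{2} - 31 k + 1\right)}{k^{2} + 11 k + 30} ≠ 0.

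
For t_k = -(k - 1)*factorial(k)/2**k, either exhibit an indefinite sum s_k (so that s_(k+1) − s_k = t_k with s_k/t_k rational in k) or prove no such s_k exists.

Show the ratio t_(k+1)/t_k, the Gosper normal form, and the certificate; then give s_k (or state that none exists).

s_k = -2**(1 - k)*factorial(k)

Ratio r(k) = k*(k + 1)/(2*(k - 1)).
Normal form (A,B,C) = (k/2 + 1/2, 1, k - 1).
Need (k/2 + 1/2)·f(k+1) − (1)·f(k) = k - 1.
From deg A=1, deg B=0, deg C=1: d=0.
Coefficient equations give f(k) = 2.
R(k) = B(k−1)·f(k)/C(k) = 2/(k - 1); s_k = R·t_k = -2**(1 - k)*factorial(k).
s_(k+1) − s_k = -(k - 1)*factorial(k)/2**k = t_k.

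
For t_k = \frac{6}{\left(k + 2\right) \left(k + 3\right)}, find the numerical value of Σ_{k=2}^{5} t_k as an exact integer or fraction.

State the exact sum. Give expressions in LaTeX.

Step 1: r(k) = (k + 2)/(k + 4).
So A=k + 2 and B=k + 4, with C=1.
f must satisfy (k + 2)·f(k+1) − (k + 3)·f(k) = 1.
deg f ≤ 1 (via 1,1,0).
A polynomial solution: f(k) = k/2.
Then R = B(k−1)f/C = k*(k + 3)/2, so s_k = R(k)·t_k = 3*k/(k + 2).
Check: Δs_k = 6/(k**2 + 5*k + 6). ✓
Telescoping: Σ = s_(6) − s_(2) = 9/4 − (3/2) = 3/4.

Σ = 3/4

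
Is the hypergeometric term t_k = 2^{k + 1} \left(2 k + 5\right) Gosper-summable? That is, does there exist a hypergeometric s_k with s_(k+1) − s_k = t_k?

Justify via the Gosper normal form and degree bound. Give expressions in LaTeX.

Ratio r(k) = 2*(2*k + 7)/(2*k + 5).
Factor: A=2; B=1; C=k + 5/2.
Need (2)·f(k+1) − (1)·f(k) = k + 5/2.
deg f ≤ 1 (via 0,0,1).
A polynomial solution: f(k) = (2*k + 1)/2.
R(k) = B(k−1)·f(k)/C(k) = (2*k + 1)/(2*k + 5); s_k = R·t_k = 2**(k + 1)*(2*k + 1).
Check: Δs_k = 2**(k + 1)*(2*k + 5). ✓

Yes. s_k = 2^{k + 1} \left(2 k + 1\right).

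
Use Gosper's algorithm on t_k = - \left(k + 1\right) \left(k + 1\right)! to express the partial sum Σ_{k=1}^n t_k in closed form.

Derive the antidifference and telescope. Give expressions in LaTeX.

S(n) = 2 - \left(n + 2\right)!

The ratio is (k + 2)**2/(k + 1).
Take A(k)=k + 2, B(k)=1, C(k)=k + 1.
Solve (k + 2)·f(k+1) − (1)·f(k) = k + 1.
deg f ≤ 0 (via 1,0,1).
Solve for f: f(k) = 1 (degree 0 ≤ 0).
Get s_k = R·t_k = -factorial(k + 1) with R(k) = B(k−1)f(k)/C(k) = 1/(k + 1).
Δs = -(k + 1)*factorial(k + 1), as required.
s_(n+1) = -factorial(n + 2) and s_(1) = -2, so S(n) = 2 - factorial(n + 2).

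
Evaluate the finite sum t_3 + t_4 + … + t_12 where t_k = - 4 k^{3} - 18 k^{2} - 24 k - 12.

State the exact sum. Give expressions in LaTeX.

t_(k+1)/t_k = (2*k**3 + 15*k**2 + 36*k + 29)/(2*k**3 + 9*k**2 + 12*k + 6).
Take A(k)=1, B(k)=1, C(k)=k**3 + 9*k**2/2 + 6*k + 3.
Solve (1)·f(k+1) − (1)·f(k) = k**3 + 9*k**2/2 + 6*k + 3.
deg f ≤ 4 (via 0,0,3).
Solving with deg f ≤ 4: f(k) = k*(k + 3)*(k**2 + k + 1)/4.
R(k) = B(k−1)·f(k)/C(k) = k*(k + 3)*(k**2 + k + 1)/(2*(2*k**3 + 9*k**2 + 12*k + 6)); s_k = R·t_k = k*(-k**3 - 4*k**2 - 4*k - 3).
Verify: -4*k**3 - 18*k**2 - 24*k - 12 matches t_k.
Telescoping: Σ = s_(13) − s_(3) = -38064 − (-234) = -37830.

Σ = -37830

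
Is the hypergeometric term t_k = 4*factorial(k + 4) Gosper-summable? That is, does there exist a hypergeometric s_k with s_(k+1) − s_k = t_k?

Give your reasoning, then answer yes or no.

Compute t_(k+1)/t_k: get k + 5.
Normal form (A,B,C) = (k + 5, 1, 1).
Need (k + 5)·f(k+1) − (1)·f(k) = 1.
deg f ≤ -1 (via 1,0,0).
Negative degree bound (-1): no f exists, t_k not Gosper-summable.

No — key equation has no polynomial f.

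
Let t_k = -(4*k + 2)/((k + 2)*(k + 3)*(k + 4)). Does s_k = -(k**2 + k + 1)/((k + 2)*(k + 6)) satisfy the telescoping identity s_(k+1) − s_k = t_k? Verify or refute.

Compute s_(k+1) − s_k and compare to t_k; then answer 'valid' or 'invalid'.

s_(k+1) = (-k - (k + 1)**2 - 2)/((k + 3)*(k + 7))
s_(k+1) − s_k = (-7*k**2 - 29*k - 15)/(k**4 + 18*k**3 + 113*k**2 + 288*k + 252)
(s_(k+1) − s_k) − t_k = 3*(-k**3 - k**2 + 21*k + 8)/(k**5 + 22*k**4 + 185*k**3 + 740*k**2 + 1404*k + 1008)

Invalid: residual 3*(-k**3 - k**2 + 21*k + 8)/(k**5 + 22*k**4 + 185*k**3 + 740*k**2 + 1404*k + 1008) ≠ 0.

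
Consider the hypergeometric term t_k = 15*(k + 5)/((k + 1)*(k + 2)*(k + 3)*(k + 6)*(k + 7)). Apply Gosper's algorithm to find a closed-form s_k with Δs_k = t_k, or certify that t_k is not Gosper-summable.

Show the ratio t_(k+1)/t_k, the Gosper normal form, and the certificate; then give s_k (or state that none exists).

Ratio r(k) = (k + 1)*(k + 6)**2/((k + 4)*(k + 5)*(k + 8)).
Gosper form: A/B · C(k+1)/C(k) with A=k + 1, B=k + 8, C=k**3 + 14*k**2 + 65*k + 100.
Key eq: (k + 1)·f(k+1) = (k + 7)·f(k) + (k**3 + 14*k**2 + 65*k + 100).
Bound: deg f ≤ 6.
Solve for f: f(k) = k*(k + 3)*(k + 4)**2*(k + 5)**2/36 (degree 6 ≤ 6).
R(k) = B(k−1)·f(k)/C(k) = k*(k + 3)*(k + 4)*(k + 7)/36; s_k = R·t_k = 5*k*(k**2 + 9*k + 20)/(12*(k**3 + 9*k**2 + 20*k + 12)).
Δs = 15*(k + 5)/(k**5 + 19*k**4 + 131*k**3 + 401*k**2 + 540*k + 252), as required.

s_k = 5*k*(k**2 + 9*k + 20)/(12*(k**3 + 9*k**2 + 20*k + 12))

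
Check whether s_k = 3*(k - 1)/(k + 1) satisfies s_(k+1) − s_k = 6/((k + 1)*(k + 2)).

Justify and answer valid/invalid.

s_(k+1) = 3*k/(k + 2)
s_(k+1) − s_k = 6/(k**2 + 3*k + 2)
(s_(k+1) − s_k) − t_k = 0

Valid — Δs_k = t_k.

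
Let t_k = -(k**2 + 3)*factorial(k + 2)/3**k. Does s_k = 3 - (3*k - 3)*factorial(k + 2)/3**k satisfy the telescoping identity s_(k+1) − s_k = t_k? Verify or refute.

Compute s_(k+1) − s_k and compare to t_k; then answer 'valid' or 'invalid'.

Valid: the claim telescopes to t_k.

s_(k+1) = -3*3**(-k - 1)*k*factorial(k + 3) + 3
s_(k+1) − s_k = -(k**2 + 3)*factorial(k + 2)/3**k
(s_(k+1) − s_k) − t_k = 0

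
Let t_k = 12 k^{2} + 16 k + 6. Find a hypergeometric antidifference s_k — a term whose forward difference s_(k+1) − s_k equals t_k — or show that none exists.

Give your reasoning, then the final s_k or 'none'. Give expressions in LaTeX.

s_k = k^{2} \left(4 k + 2\right)

t_(k+1)/t_k = (6*k**2 + 20*k + 17)/(6*k**2 + 8*k + 3).
Gosper form: A/B · C(k+1)/C(k) with A=1, B=1, C=k**2 + 4*k/3 + 1/2.
f must satisfy (1)·f(k+1) − (1)·f(k) = k**2 + 4*k/3 + 1/2.
d = 3 from the (0,0,2) case.
Solving with deg f ≤ 3: f(k) = k**2*(2*k + 1)/6.
Get s_k = R·t_k = k**2*(4*k + 2) with R(k) = B(k−1)f(k)/C(k) = k**2*(2*k + 1)/(6*k**2 + 8*k + 3).
s_(k+1) − s_k = 12*k**2 + 16*k + 6 = t_k.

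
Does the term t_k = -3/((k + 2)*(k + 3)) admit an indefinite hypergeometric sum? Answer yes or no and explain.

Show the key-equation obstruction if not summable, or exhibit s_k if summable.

Step 1: r(k) = (k + 2)/(k + 4).
Gosper form: A/B · C(k+1)/C(k) with A=k + 2, B=k + 4, C=1.
f must satisfy (k + 2)·f(k+1) − (k + 3)·f(k) = 1.
From deg A=1, deg B=1, deg C=0: d=1.
Coefficient equations give f(k) = k/2.
R(k) = B(k−1)·f(k)/C(k) = k*(k + 3)/2; s_k = R·t_k = -3*k/(2*k + 4).
Verify: -3/(k**2 + 5*k + 6) matches t_k.

Yes. s_k = -3*k/(2*k + 4).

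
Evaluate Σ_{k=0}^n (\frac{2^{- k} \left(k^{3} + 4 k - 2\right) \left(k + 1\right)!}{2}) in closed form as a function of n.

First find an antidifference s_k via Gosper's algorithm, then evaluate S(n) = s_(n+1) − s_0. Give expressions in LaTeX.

Step 1: r(k) = (k + 2)*(4*k + (k + 1)**3 + 2)/(2*(k**3 + 4*k - 2)).
Normal form (A,B,C) = (k/2 + 1, 1, k**3 + 4*k - 2).
Key eq: (k/2 + 1)·f(k+1) = (1)·f(k) + (k**3 + 4*k - 2).
From deg A=1, deg B=0, deg C=3: d=2.
Solve for f: f(k) = 2*(k - 1)**2 (degree 2 ≤ 2).
Get s_k = R·t_k = (k - 1)**2*factorial(k + 1)/2**k with R(k) = B(k−1)f(k)/C(k) = 2*(k - 1)**2/(k**3 + 4*k - 2).
Verify: (k**3 + 4*k - 2)*factorial(k + 1)/(2*2**k) matches t_k.
Telescope: S(n) = s_(n+1) − s_(0) = 2**(-n - 1)*n**2*factorial(n + 2) − (1) = -1 + n**2*factorial(n + 2)/(2*2**n).

S(n) = -1 + \frac{2^{- n} n^{2} \left(n + 2\right)!}{2}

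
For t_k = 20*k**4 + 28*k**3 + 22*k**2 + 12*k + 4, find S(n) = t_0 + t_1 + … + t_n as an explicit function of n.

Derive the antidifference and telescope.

S(n) = 4*n**5 + 17*n**4 + 28*n**3 + 24*n**2 + 13*n + 4

t_(k+1)/t_k = (10*k**4 + 54*k**3 + 113*k**2 + 110*k + 43)/(10*k**4 + 14*k**3 + 11*k**2 + 6*k + 2).
So A=1 and B=1, with C=k**4 + 7*k**3/5 + 11*k**2/10 + 3*k/5 + 1/5.
Solve (1)·f(k+1) − (1)·f(k) = k**4 + 7*k**3/5 + 11*k**2/10 + 3*k/5 + 1/5.
Degrees (0,0,4) ⇒ d ≤ 5.
Coefficient equations give f(k) = k*(4*k**4 - 3*k**3 + 2*k + 1)/20.
Get s_k = R·t_k = k*(4*k**4 - 3*k**3 + 2*k + 1) with R(k) = B(k−1)f(k)/C(k) = k*(4*k**4 - 3*k**3 + 2*k + 1)/(2*(10*k**4 + 14*k**3 + 11*k**2 + 6*k + 2)).
s_(k+1) − s_k = 20*k**4 + 28*k**3 + 22*k**2 + 12*k + 4 = t_k.
Evaluate: s_(n+1) = 4*n**5 + 17*n**4 + 28*n**3 + 24*n**2 + 13*n + 4; subtract s_(0) = 0 ⇒ S(n) = 4*n**5 + 17*n**4 + 28*n**3 + 24*n**2 + 13*n + 4.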